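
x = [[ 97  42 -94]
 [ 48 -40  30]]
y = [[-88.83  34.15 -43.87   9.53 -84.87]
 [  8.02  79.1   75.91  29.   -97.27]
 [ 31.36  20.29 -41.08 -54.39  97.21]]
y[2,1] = 20.29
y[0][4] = -84.87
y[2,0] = 31.36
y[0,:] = [-88.83, 34.15, -43.87, 9.53, -84.87]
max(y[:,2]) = 75.91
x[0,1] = 42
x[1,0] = 48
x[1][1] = -40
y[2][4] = 97.21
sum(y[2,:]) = 53.38999999999999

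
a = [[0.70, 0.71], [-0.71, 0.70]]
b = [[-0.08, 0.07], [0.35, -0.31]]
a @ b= [[0.19, -0.17],[0.3, -0.27]]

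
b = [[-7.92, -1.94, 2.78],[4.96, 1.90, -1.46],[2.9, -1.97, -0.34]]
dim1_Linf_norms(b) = [7.92, 4.96, 2.9]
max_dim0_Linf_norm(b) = 7.92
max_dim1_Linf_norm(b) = 7.92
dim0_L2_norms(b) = [9.78, 3.35, 3.16]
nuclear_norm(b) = 13.51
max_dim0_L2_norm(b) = 9.78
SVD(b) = [[-0.82, 0.09, 0.56], [0.52, -0.29, 0.80], [0.23, 0.95, 0.19]] @ diag([10.468284141454753, 2.6956142593479564, 0.3417468340261967]) @ [[0.93, 0.2, -0.30], [0.25, -0.96, 0.12], [0.26, 0.19, 0.95]]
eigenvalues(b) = [(-8.24+0j), (0.94+0.54j), (0.94-0.54j)]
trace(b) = -6.36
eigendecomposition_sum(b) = [[-7.53-0.00j, -0.96-0.00j, 2.47-0.00j], [4.23+0.00j, (0.54+0j), (-1.39+0j)], [3.82+0.00j, (0.49+0j), -1.25+0.00j]] + [[(-0.2+0.44j), (-0.49+0.73j), (0.15+0.06j)], [0.36-0.08j, (0.68-0.03j), (-0.04-0.12j)], [-0.46+1.31j, (-1.23+2.22j), 0.46+0.12j]] + [[-0.20-0.44j, (-0.49-0.73j), (0.15-0.06j)],[(0.36+0.08j), 0.68+0.03j, (-0.04+0.12j)],[(-0.46-1.31j), -1.23-2.22j, (0.46-0.12j)]]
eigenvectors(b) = [[(0.8+0j), (-0.32-0.03j), (-0.32+0.03j)], [-0.45+0.00j, 0.13+0.21j, 0.13-0.21j], [(-0.4+0j), (-0.92+0j), (-0.92-0j)]]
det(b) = -9.64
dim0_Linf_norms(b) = [7.92, 1.97, 2.78]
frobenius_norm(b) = 10.82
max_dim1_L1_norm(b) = 12.64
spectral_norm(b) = 10.47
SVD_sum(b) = [[-8.03, -1.75, 2.57], [5.08, 1.11, -1.63], [2.24, 0.49, -0.72]] + [[0.06, -0.22, 0.03], [-0.19, 0.74, -0.09], [0.64, -2.47, 0.32]] + [[0.05, 0.04, 0.18], [0.07, 0.05, 0.26], [0.02, 0.01, 0.06]]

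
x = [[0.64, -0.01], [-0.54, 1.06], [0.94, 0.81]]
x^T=[[0.64, -0.54, 0.94], [-0.01, 1.06, 0.81]]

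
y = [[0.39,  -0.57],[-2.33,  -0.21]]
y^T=[[0.39, -2.33], [-0.57, -0.21]]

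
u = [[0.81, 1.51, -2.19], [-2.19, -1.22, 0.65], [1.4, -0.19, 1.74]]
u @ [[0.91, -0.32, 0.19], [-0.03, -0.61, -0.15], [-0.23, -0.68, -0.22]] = [[1.20, 0.31, 0.41], [-2.11, 1.0, -0.38], [0.88, -1.52, -0.09]]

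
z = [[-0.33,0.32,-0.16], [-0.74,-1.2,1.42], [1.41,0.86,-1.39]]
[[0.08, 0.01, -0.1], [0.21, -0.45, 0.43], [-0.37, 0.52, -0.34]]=z@[[-0.29, 0.18, 0.07], [-0.1, 0.16, -0.12], [-0.09, -0.09, 0.24]]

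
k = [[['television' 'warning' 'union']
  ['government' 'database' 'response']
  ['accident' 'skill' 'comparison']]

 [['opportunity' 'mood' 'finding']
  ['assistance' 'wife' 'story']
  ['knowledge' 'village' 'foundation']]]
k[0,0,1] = 'warning'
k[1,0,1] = 'mood'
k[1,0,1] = 'mood'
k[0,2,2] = 'comparison'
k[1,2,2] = 'foundation'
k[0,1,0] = 'government'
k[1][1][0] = 'assistance'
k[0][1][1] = 'database'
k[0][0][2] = 'union'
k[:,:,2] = [['union', 'response', 'comparison'], ['finding', 'story', 'foundation']]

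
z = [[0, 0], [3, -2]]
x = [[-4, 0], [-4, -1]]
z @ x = [[0, 0], [-4, 2]]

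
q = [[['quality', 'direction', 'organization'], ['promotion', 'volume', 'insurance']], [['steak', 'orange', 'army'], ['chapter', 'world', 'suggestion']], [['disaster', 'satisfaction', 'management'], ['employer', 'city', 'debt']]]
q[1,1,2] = 'suggestion'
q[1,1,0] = 'chapter'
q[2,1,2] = 'debt'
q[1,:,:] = [['steak', 'orange', 'army'], ['chapter', 'world', 'suggestion']]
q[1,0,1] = 'orange'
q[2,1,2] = 'debt'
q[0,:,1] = ['direction', 'volume']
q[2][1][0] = 'employer'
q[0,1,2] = 'insurance'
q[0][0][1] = 'direction'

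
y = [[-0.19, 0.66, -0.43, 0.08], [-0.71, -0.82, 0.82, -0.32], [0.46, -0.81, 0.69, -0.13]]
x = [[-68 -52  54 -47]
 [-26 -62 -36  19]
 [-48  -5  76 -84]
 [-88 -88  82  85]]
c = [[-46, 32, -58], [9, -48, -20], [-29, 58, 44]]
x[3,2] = 82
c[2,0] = -29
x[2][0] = -48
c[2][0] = -29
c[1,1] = -48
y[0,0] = -0.193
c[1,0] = 9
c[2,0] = -29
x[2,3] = -84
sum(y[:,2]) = 1.0819999999999999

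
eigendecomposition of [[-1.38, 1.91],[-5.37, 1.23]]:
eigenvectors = [[(0.21-0.47j), 0.21+0.47j], [(0.86+0j), 0.86-0.00j]]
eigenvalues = [(-0.07+2.92j), (-0.07-2.92j)]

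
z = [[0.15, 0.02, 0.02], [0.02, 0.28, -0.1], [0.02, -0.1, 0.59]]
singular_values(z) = [0.62, 0.26, 0.14]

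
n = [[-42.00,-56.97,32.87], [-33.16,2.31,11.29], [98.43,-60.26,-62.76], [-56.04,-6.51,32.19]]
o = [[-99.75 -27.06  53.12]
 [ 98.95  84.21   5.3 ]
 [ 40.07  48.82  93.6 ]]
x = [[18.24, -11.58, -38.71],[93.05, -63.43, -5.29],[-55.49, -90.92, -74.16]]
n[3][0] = -56.04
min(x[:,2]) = -74.16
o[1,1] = 84.21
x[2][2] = -74.16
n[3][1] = -6.51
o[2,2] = 93.6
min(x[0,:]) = -38.71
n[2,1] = -60.26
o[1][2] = 5.3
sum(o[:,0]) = 39.27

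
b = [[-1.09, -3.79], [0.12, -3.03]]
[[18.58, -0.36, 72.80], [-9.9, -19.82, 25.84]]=b @[[-24.97,-19.70,-32.64], [2.28,5.76,-9.82]]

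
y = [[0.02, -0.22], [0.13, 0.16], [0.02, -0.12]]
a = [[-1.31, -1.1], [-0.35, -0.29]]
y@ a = [[0.05,  0.04],[-0.23,  -0.19],[0.02,  0.01]]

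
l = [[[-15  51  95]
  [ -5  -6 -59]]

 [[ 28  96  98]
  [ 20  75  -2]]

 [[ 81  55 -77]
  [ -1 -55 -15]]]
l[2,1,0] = -1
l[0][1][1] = -6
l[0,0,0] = -15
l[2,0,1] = 55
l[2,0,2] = -77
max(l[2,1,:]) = -1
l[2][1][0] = -1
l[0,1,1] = -6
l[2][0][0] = 81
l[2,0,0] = 81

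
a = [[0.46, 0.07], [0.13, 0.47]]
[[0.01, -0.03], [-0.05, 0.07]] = a @ [[0.05,-0.09], [-0.12,0.18]]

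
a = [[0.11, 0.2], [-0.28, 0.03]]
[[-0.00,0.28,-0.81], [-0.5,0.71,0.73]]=a@[[1.70, -2.25, -2.88],[-0.94, 2.64, -2.47]]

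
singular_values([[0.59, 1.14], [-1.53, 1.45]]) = [2.15, 1.21]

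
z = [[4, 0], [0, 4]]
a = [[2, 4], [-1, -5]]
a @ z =[[8, 16], [-4, -20]]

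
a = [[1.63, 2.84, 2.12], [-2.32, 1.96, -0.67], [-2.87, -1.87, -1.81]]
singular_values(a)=[5.41, 3.23, 0.39]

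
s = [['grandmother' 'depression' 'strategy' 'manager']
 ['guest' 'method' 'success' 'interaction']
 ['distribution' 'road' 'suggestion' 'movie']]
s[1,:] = ['guest', 'method', 'success', 'interaction']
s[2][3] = 'movie'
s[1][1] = 'method'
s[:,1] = ['depression', 'method', 'road']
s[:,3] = ['manager', 'interaction', 'movie']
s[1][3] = 'interaction'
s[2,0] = 'distribution'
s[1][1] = 'method'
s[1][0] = 'guest'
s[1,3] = 'interaction'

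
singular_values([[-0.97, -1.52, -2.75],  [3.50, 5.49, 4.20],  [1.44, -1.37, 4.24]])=[8.69, 4.11, 0.56]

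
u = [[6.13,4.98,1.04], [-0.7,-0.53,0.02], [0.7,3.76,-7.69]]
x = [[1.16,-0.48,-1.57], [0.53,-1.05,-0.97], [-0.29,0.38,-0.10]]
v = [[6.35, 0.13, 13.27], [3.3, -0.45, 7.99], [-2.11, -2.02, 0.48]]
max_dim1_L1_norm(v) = 19.75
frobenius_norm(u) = 11.75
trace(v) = 6.38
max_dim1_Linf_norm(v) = 13.27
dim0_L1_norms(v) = [11.76, 2.6, 21.74]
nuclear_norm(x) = 3.47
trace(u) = -2.09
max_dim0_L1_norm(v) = 21.74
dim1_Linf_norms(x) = [1.57, 1.05, 0.38]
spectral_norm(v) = 17.06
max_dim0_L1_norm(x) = 2.64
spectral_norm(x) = 2.45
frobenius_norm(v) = 17.32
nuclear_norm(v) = 20.10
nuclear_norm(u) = 16.57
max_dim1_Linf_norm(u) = 7.69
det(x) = 0.55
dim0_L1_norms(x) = [1.98, 1.91, 2.64]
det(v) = -2.34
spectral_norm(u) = 9.22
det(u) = -4.57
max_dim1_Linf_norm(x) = 1.57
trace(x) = 0.01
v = x @ u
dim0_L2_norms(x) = [1.31, 1.22, 1.85]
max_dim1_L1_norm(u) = 12.15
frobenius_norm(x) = 2.57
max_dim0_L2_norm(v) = 15.5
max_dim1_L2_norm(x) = 2.01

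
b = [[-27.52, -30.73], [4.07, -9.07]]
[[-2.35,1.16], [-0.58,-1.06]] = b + [[25.17, 31.89], [-4.65, 8.01]]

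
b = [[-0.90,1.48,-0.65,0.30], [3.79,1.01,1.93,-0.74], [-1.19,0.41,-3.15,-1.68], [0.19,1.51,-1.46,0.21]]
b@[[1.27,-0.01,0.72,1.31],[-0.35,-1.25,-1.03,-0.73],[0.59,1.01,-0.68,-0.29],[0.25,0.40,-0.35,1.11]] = [[-1.97, -2.38, -1.84, -1.74], [5.41, 0.35, 0.64, 2.85], [-3.93, -4.35, 1.45, -2.81], [-1.10, -3.28, -0.5, -0.20]]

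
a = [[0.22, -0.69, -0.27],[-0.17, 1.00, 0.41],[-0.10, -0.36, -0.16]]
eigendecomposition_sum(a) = [[(0.19+0j), -0.72+0.00j, -0.29+0.00j], [-0.24+0.00j, 0.94+0.00j, 0.38+0.00j], [(0.06+0j), -0.22+0.00j, -0.09+0.00j]] + [[0.02+0.00j, 0.02+0.00j, 0.01-0.00j], [0.04-0.02j, 0.03-0.02j, 0.02-0.01j], [-0.08+0.04j, (-0.07+0.04j), -0.04+0.04j]] + [[0.02-0.00j, 0.02-0.00j, (0.01+0j)], [0.04+0.02j, (0.03+0.02j), (0.02+0.01j)], [-0.08-0.04j, -0.07-0.04j, (-0.04-0.04j)]]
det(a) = 0.00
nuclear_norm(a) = 1.58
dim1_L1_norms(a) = [1.18, 1.58, 0.62]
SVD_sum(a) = [[0.13, -0.7, -0.29], [-0.18, 1.0, 0.41], [0.06, -0.34, -0.14]] + [[0.09, 0.01, 0.01], [0.01, 0.0, 0.0], [-0.16, -0.02, -0.02]] + [[-0.0, -0.0, 0.00],[-0.00, -0.00, 0.00],[-0.00, -0.0, 0.00]]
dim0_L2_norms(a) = [0.3, 1.27, 0.52]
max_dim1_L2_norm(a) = 1.09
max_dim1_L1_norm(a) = 1.58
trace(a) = 1.06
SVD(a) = [[-0.55,-0.5,0.67], [0.79,-0.06,0.61], [-0.27,0.86,0.43]] @ diag([1.3868964801572983, 0.19002315632466749, 0.0030583308693909106]) @ [[-0.17, 0.91, 0.37],[-0.98, -0.12, -0.14],[-0.08, -0.39, 0.92]]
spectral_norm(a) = 1.39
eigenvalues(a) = [(1.03+0j), (0.01+0.02j), (0.01-0.02j)]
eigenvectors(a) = [[(0.6+0j), 0.13+0.11j, (0.13-0.11j)], [(-0.78+0j), (0.4+0.03j), 0.40-0.03j], [(0.18+0j), -0.90+0.00j, (-0.9-0j)]]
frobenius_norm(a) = 1.40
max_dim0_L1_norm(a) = 2.05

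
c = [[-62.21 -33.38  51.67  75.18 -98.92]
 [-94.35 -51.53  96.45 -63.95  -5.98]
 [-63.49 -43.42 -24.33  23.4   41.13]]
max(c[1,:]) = 96.45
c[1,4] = -5.98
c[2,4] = 41.13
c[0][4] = -98.92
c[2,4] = 41.13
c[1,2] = 96.45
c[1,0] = -94.35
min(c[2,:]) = -63.49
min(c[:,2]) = -24.33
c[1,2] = 96.45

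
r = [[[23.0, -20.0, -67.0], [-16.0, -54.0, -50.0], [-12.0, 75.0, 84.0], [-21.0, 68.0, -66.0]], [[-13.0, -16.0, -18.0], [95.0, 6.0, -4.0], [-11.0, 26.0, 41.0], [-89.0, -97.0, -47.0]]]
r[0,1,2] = -50.0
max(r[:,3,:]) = 68.0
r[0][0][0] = 23.0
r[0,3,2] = -66.0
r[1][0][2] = -18.0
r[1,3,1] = -97.0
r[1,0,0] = -13.0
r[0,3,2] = -66.0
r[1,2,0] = -11.0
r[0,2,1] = 75.0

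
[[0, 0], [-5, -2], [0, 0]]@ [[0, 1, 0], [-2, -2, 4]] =[[0, 0, 0], [4, -1, -8], [0, 0, 0]]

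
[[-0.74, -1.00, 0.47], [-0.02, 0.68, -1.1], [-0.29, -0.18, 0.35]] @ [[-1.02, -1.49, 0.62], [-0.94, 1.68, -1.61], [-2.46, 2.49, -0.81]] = [[0.54, 0.59, 0.77], [2.09, -1.57, -0.22], [-0.40, 1.00, -0.17]]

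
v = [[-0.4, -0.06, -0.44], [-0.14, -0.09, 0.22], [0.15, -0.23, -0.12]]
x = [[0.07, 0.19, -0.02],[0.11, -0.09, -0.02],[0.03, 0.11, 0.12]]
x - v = [[0.47, 0.25, 0.42], [0.25, 0.0, -0.24], [-0.12, 0.34, 0.24]]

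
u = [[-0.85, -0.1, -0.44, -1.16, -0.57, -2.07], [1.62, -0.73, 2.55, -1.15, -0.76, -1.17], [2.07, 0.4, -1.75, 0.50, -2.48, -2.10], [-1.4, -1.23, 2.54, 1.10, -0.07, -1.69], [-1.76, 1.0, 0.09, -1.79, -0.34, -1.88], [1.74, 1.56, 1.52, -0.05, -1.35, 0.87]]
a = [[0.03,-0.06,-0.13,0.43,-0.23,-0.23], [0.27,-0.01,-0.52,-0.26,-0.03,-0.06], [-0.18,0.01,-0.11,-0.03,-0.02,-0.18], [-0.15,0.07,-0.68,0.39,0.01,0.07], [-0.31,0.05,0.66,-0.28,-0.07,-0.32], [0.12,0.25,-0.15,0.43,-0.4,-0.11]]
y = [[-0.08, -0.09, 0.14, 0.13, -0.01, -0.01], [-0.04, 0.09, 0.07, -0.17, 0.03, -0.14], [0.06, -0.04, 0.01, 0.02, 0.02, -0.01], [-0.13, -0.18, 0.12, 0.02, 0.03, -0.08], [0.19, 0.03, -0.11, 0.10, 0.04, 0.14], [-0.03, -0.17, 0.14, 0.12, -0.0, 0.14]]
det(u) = 56.79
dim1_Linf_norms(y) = [0.14, 0.17, 0.06, 0.18, 0.19, 0.17]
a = y @ u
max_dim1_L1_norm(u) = 9.3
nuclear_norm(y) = 1.13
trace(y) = 0.22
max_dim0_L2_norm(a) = 1.1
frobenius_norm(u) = 8.57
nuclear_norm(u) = 18.36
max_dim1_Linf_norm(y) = 0.19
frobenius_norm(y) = 0.60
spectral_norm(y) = 0.42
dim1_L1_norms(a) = [1.11, 1.15, 0.53, 1.37, 1.69, 1.46]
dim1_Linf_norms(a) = [0.43, 0.52, 0.18, 0.68, 0.66, 0.43]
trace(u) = -1.70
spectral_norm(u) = 4.77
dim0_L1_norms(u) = [9.44, 5.02, 8.89, 5.75, 5.57, 9.78]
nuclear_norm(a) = 3.17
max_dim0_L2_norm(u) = 4.3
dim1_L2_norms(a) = [0.56, 0.64, 0.28, 0.8, 0.85, 0.68]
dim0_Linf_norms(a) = [0.31, 0.25, 0.68, 0.43, 0.4, 0.32]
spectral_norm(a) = 1.24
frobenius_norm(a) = 1.62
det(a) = 0.00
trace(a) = 0.12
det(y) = 0.00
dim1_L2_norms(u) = [2.62, 3.6, 4.28, 3.74, 3.31, 3.22]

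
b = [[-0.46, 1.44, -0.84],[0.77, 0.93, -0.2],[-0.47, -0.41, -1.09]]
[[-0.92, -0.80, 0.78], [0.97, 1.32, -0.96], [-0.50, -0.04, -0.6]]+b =[[-1.38,0.64,-0.06], [1.74,2.25,-1.16], [-0.97,-0.45,-1.69]]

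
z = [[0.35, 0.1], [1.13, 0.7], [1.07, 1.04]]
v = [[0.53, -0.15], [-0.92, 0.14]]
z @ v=[[0.09,-0.04],[-0.05,-0.07],[-0.39,-0.01]]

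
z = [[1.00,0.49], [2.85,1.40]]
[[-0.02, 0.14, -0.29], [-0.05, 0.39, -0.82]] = z @ [[-0.23, 0.18, -0.35], [0.43, -0.09, 0.13]]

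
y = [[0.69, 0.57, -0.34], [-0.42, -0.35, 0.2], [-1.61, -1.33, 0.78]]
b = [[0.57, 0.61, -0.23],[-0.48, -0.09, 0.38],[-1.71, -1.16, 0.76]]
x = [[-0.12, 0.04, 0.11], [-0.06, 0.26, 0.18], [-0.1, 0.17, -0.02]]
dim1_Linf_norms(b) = [0.61, 0.48, 1.71]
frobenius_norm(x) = 0.41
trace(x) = 0.12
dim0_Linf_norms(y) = [1.61, 1.33, 0.78]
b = x + y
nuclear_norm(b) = 2.82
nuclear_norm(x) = 0.61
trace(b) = 1.24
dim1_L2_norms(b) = [0.87, 0.62, 2.2]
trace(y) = 1.12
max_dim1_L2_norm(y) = 2.23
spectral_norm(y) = 2.49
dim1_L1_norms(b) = [1.41, 0.95, 3.63]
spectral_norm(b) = 2.42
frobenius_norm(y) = 2.49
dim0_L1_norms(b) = [2.76, 1.86, 1.37]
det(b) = -0.05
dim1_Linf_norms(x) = [0.12, 0.26, 0.17]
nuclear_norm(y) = 2.50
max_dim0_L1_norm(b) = 2.76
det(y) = 0.00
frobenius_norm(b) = 2.45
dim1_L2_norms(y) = [0.96, 0.58, 2.23]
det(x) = 0.01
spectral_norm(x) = 0.38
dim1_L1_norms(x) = [0.27, 0.5, 0.29]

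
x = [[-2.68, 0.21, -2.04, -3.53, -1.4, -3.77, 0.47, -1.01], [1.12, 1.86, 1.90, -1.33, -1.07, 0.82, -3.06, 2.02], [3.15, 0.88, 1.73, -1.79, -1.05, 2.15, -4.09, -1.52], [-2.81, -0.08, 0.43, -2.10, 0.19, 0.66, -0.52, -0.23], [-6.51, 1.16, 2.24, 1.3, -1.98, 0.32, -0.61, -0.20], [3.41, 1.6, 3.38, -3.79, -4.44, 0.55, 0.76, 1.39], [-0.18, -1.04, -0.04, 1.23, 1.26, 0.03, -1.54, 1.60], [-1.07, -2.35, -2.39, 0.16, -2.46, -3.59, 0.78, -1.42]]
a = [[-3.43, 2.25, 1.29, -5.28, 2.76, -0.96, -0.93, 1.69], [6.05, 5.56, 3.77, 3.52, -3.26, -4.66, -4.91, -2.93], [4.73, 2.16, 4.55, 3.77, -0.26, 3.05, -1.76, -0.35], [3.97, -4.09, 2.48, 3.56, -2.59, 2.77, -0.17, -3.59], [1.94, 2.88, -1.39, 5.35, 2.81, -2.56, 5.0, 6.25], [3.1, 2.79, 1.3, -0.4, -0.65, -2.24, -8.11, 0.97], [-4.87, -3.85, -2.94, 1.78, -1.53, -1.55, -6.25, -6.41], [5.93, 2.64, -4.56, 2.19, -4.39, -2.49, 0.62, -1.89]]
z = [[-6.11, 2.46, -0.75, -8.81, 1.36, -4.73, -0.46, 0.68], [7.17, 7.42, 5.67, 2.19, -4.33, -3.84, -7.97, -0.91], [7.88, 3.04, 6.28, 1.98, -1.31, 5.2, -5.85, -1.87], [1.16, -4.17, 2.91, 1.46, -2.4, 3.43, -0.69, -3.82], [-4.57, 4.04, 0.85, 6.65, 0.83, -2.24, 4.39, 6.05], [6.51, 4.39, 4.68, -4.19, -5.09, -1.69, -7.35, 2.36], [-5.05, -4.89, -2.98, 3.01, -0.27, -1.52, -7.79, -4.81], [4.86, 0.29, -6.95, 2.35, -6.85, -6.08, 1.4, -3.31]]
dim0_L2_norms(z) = [16.27, 12.14, 12.67, 12.84, 10.08, 11.09, 15.31, 9.78]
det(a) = 1066706.10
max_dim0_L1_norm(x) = 20.93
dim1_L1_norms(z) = [25.36, 39.5, 33.41, 20.04, 29.62, 36.26, 30.32, 32.09]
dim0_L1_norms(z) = [43.31, 30.7, 31.07, 30.64, 22.44, 28.73, 35.9, 23.81]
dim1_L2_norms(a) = [7.66, 12.62, 8.63, 8.87, 11.01, 9.56, 11.63, 9.86]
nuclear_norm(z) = 85.45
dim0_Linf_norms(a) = [6.05, 5.56, 4.56, 5.35, 4.39, 4.66, 8.11, 6.41]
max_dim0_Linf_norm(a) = 8.11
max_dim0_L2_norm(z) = 16.27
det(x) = 20054.12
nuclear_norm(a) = 67.13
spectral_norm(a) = 17.32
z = a + x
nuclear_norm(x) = 39.71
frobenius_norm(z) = 35.94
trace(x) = -5.58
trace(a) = 2.67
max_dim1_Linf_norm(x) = 6.51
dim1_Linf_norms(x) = [3.77, 3.06, 4.09, 2.81, 6.51, 4.44, 1.6, 3.59]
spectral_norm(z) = 23.33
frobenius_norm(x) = 16.79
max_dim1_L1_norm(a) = 34.66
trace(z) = -2.91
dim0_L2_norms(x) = [9.02, 3.85, 5.75, 6.28, 5.96, 5.77, 5.52, 3.74]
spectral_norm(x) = 10.58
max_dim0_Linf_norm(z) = 8.81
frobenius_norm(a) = 28.56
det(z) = -13318457.73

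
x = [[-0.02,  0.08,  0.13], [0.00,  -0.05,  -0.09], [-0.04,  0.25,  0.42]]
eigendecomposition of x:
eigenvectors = [[0.28,0.57,-0.21], [-0.21,0.73,-0.85], [0.94,-0.38,0.49]]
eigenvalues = [0.35, -0.0, 0.0]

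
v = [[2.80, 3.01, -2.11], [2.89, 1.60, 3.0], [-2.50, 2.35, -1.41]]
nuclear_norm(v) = 12.32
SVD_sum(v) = [[2.76, 1.45, 0.81], [3.39, 1.78, 1.0], [-1.23, -0.65, -0.36]] + [[-0.43,2.12,-2.33], [0.20,-1.01,1.11], [-0.39,1.96,-2.15]] + [[0.47,-0.56,-0.60], [-0.7,0.83,0.89], [-0.87,1.04,1.11]]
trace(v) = 2.99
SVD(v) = [[-0.61, 0.69, -0.39], [-0.75, -0.33, 0.58], [0.27, 0.64, 0.72]] @ diag([5.298078392054585, 4.5860006871571946, 2.433898734343331]) @ [[-0.86, -0.45, -0.25], [-0.13, 0.67, -0.73], [-0.50, 0.59, 0.63]]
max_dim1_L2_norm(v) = 4.62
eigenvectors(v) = [[0.42, -0.82, -0.53], [-0.54, -0.57, 0.53], [0.72, 0.11, 0.66]]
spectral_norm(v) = 5.30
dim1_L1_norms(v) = [7.92, 7.49, 6.26]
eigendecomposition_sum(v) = [[-0.88, 0.98, -1.48], [1.12, -1.25, 1.89], [-1.49, 1.67, -2.52]] + [[3.20, 2.88, 0.29], [2.24, 2.01, 0.2], [-0.42, -0.38, -0.04]] + [[0.47, -0.85, -0.92],[-0.47, 0.84, 0.91],[-0.59, 1.06, 1.14]]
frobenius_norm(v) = 7.42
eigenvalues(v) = [-4.65, 5.18, 2.46]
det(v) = -59.14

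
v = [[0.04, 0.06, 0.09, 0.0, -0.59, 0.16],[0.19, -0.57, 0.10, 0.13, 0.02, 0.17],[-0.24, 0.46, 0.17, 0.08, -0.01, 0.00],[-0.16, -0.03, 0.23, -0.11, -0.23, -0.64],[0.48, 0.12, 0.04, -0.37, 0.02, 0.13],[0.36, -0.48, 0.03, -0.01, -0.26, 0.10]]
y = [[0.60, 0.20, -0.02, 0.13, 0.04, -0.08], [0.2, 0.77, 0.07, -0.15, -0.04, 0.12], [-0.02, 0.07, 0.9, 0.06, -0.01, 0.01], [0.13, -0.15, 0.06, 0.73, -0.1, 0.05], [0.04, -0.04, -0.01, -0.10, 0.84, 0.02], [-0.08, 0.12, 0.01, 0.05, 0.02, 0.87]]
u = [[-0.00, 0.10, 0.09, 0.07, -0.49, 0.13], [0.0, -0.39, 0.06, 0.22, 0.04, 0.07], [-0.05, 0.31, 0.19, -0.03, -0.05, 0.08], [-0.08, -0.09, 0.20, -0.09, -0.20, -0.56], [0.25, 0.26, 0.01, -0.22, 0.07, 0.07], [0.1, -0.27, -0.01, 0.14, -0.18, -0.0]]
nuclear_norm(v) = 3.32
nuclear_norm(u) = 2.44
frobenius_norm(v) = 1.58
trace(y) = 4.71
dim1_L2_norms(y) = [0.65, 0.82, 0.91, 0.77, 0.85, 0.88]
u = v @ y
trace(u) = -0.22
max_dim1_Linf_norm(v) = 0.64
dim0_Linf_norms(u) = [0.25, 0.39, 0.2, 0.22, 0.49, 0.56]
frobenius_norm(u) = 1.17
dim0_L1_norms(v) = [1.47, 1.72, 0.66, 0.7, 1.13, 1.2]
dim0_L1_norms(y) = [1.07, 1.35, 1.07, 1.22, 1.05, 1.15]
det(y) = 0.16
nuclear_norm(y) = 4.71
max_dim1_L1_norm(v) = 1.4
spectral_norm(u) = 0.72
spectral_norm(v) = 1.04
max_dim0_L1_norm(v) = 1.72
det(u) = -0.00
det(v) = -0.00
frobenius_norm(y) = 2.00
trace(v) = -0.35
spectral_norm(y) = 0.99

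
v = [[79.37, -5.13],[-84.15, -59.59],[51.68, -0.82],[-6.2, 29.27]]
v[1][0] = -84.15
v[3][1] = 29.27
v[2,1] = -0.82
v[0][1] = -5.13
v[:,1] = [-5.13, -59.59, -0.82, 29.27]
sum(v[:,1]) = -36.269999999999996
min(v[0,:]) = -5.13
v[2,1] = -0.82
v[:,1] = [-5.13, -59.59, -0.82, 29.27]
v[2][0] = 51.68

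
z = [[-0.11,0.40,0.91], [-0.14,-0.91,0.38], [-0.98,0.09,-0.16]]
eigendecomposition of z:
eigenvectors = [[(-0.7+0j),(-0.7-0j),(0.15+0j)], [-0.10-0.19j,-0.10+0.19j,(-0.95+0j)], [(0.03-0.68j),(0.03+0.68j),(0.27+0j)]]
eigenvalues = [(-0.09+0.99j), (-0.09-0.99j), (-1+0j)]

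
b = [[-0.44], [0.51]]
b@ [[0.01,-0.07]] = [[-0.00,0.03], [0.01,-0.04]]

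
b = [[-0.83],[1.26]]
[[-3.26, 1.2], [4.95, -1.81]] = b@[[3.93, -1.44]]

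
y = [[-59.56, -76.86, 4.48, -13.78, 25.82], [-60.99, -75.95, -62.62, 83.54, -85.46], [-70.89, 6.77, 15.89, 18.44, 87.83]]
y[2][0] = -70.89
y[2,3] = 18.44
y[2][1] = 6.77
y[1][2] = -62.62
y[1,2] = -62.62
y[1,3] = 83.54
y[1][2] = -62.62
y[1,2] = -62.62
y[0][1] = -76.86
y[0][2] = 4.48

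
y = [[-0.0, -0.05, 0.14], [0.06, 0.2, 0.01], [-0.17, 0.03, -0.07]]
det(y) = 0.005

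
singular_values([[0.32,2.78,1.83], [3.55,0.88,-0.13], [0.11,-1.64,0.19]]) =[4.08, 3.1, 1.01]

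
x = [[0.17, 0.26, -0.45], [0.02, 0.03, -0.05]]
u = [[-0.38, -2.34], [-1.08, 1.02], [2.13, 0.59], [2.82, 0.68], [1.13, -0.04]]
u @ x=[[-0.11, -0.17, 0.29], [-0.16, -0.25, 0.44], [0.37, 0.57, -0.99], [0.49, 0.75, -1.30], [0.19, 0.29, -0.51]]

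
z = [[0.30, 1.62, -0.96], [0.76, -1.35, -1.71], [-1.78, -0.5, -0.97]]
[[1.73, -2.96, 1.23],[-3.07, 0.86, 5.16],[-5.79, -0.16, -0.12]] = z @ [[2.02, 0.12, 1.30], [1.56, -1.44, -0.63], [1.46, 0.69, -1.94]]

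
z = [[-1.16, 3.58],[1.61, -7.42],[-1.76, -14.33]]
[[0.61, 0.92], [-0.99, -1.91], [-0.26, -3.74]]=z@[[-0.34,0.01], [0.06,0.26]]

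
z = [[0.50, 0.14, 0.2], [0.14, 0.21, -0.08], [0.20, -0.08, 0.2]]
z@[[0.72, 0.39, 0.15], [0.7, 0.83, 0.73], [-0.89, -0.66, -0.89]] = [[0.28, 0.18, -0.00], [0.32, 0.28, 0.25], [-0.09, -0.12, -0.21]]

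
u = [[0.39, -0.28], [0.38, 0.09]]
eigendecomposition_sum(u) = [[(0.2+0.08j), (-0.14+0.12j)],[(0.19-0.16j), 0.05+0.21j]] + [[0.20-0.08j, -0.14-0.12j], [0.19+0.16j, 0.05-0.21j]]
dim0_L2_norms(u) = [0.54, 0.29]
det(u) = 0.14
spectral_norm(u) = 0.57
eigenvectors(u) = [[0.30+0.58j, 0.30-0.58j], [0.76+0.00j, (0.76-0j)]]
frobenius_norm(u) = 0.62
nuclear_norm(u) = 0.82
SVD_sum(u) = [[0.44, -0.14], [0.32, -0.10]] + [[-0.05, -0.14], [0.06, 0.19]]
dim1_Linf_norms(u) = [0.39, 0.38]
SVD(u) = [[-0.81, -0.59], [-0.59, 0.81]] @ diag([0.5661579982704824, 0.24993023225364427]) @ [[-0.95, 0.31], [0.31, 0.95]]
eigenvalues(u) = [(0.24+0.29j), (0.24-0.29j)]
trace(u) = 0.48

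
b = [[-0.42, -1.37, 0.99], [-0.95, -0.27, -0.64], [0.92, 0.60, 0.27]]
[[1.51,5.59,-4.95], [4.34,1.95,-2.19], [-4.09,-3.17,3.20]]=b @ [[-3.51, -1.59, 1.78], [-0.89, -3.13, 2.78], [-1.2, 0.64, -0.4]]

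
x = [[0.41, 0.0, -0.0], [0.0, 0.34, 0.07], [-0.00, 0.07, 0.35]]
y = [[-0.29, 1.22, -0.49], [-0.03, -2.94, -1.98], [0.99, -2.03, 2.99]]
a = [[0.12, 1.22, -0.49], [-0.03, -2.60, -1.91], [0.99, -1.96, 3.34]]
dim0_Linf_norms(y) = [0.99, 2.94, 2.99]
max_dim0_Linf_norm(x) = 0.41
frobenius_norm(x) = 0.64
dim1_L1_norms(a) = [1.83, 4.54, 6.29]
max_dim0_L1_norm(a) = 5.78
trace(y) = -0.24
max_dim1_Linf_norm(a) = 3.34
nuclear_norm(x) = 1.10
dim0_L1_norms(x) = [0.41, 0.41, 0.42]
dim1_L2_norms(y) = [1.35, 3.54, 3.75]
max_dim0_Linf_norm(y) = 2.99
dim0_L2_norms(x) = [0.41, 0.35, 0.36]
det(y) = -0.02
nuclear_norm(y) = 7.53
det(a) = -4.97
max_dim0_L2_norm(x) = 0.41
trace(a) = 0.86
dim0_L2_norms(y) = [1.03, 3.78, 3.62]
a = y + x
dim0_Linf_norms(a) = [0.99, 2.6, 3.34]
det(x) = 0.05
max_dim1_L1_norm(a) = 6.29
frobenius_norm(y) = 5.33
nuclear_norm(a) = 7.80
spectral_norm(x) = 0.42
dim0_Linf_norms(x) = [0.41, 0.34, 0.35]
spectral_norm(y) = 3.95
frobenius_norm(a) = 5.30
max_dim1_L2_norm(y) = 3.75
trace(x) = 1.10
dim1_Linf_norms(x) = [0.41, 0.34, 0.35]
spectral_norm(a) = 4.13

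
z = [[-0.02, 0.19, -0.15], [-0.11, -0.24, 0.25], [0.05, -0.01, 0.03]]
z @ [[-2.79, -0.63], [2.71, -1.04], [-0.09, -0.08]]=[[0.58, -0.17], [-0.37, 0.30], [-0.17, -0.02]]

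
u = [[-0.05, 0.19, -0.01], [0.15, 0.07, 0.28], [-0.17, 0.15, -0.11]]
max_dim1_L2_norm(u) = 0.33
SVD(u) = [[-0.20, -0.69, -0.69], [0.79, -0.53, 0.31], [-0.58, -0.49, 0.65]] @ diag([0.37246875066201696, 0.2603010482456023, 0.038863788576472956]) @ [[0.61, -0.19, 0.77],  [0.14, -0.93, -0.34],  [-0.78, -0.32, 0.54]]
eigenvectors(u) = [[-0.41, 0.79, 0.6], [0.61, 0.41, 0.8], [-0.68, -0.45, 0.06]]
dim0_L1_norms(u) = [0.37, 0.41, 0.4]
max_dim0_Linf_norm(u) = 0.28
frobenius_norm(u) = 0.46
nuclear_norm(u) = 0.67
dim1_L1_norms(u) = [0.25, 0.5, 0.43]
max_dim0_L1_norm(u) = 0.41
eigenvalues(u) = [-0.35, 0.05, 0.2]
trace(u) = -0.09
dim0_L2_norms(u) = [0.23, 0.25, 0.3]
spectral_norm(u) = 0.37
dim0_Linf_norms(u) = [0.17, 0.19, 0.28]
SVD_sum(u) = [[-0.04, 0.01, -0.06], [0.18, -0.05, 0.23], [-0.13, 0.04, -0.17]] + [[-0.03, 0.17, 0.06], [-0.02, 0.13, 0.05], [-0.02, 0.12, 0.04]] + [[0.02, 0.01, -0.01], [-0.01, -0.0, 0.01], [-0.02, -0.01, 0.01]]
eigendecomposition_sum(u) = [[-0.09, 0.07, -0.09], [0.13, -0.11, 0.13], [-0.15, 0.12, -0.15]] + [[0.04, -0.03, -0.05], [0.02, -0.01, -0.02], [-0.02, 0.02, 0.03]] + [[-0.0, 0.14, 0.13], [-0.00, 0.19, 0.17], [-0.00, 0.01, 0.01]]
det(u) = -0.00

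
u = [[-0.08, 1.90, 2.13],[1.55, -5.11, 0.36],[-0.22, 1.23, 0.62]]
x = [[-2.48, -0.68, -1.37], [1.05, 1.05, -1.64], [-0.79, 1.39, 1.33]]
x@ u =[[-0.55, -2.92, -6.38], [1.9, -5.39, 1.6], [1.93, -6.97, -0.36]]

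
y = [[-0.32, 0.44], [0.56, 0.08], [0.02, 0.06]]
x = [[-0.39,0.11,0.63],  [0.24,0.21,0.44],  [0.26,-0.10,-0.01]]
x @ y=[[0.20,-0.12],[0.05,0.15],[-0.14,0.11]]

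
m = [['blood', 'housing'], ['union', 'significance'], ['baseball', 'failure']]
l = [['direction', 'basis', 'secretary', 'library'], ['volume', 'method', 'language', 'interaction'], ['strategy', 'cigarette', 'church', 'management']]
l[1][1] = 'method'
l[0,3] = 'library'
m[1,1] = 'significance'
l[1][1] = 'method'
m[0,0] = 'blood'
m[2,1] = 'failure'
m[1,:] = ['union', 'significance']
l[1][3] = 'interaction'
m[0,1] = 'housing'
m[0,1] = 'housing'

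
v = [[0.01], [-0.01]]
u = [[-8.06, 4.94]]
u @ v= [[-0.13]]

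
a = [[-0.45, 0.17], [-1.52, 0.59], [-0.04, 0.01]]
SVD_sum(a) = [[-0.45,0.17], [-1.52,0.59], [-0.04,0.01]] + [[-0.0, -0.0],[0.0, 0.00],[-0.0, -0.00]]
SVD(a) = [[-0.28,0.60], [-0.96,-0.20], [-0.02,0.77]] @ diag([1.700457683958463, 0.0066079547985650865]) @ [[0.93, -0.36], [-0.36, -0.93]]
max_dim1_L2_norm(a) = 1.63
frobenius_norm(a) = 1.70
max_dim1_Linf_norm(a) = 1.52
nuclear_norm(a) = 1.71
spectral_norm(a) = 1.70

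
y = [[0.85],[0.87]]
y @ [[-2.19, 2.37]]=[[-1.86, 2.01], [-1.91, 2.06]]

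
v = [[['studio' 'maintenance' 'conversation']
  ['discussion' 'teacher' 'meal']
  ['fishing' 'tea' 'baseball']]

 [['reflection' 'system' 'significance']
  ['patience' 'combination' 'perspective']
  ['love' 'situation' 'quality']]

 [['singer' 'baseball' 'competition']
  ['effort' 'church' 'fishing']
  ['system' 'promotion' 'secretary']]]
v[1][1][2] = 'perspective'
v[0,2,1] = 'tea'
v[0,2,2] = 'baseball'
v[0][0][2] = 'conversation'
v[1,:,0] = ['reflection', 'patience', 'love']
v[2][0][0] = 'singer'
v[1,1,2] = 'perspective'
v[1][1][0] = 'patience'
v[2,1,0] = 'effort'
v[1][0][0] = 'reflection'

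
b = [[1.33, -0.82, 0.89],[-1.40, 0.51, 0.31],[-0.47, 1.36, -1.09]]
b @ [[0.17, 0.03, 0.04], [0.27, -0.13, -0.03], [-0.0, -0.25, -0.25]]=[[0.00, -0.08, -0.14], [-0.1, -0.19, -0.15], [0.29, 0.08, 0.21]]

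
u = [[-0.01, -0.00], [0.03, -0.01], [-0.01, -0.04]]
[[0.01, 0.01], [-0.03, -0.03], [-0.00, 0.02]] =u@[[-0.99,-1.05], [0.29,-0.26]]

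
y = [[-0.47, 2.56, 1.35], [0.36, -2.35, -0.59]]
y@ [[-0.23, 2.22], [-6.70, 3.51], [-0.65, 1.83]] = [[-17.92, 10.41], [16.05, -8.53]]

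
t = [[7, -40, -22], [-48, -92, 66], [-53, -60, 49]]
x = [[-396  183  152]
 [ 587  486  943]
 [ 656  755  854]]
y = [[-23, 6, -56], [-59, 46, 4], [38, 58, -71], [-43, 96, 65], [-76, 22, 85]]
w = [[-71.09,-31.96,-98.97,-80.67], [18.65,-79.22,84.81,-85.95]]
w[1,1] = -79.22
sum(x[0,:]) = -61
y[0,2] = -56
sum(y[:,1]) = 228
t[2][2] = 49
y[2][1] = 58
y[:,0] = [-23, -59, 38, -43, -76]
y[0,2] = -56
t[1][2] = 66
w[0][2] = -98.97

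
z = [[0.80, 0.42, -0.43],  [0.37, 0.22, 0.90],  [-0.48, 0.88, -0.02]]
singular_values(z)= [1.0, 1.0, 1.0]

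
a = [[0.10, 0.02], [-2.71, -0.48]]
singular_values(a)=[2.75, 0.0]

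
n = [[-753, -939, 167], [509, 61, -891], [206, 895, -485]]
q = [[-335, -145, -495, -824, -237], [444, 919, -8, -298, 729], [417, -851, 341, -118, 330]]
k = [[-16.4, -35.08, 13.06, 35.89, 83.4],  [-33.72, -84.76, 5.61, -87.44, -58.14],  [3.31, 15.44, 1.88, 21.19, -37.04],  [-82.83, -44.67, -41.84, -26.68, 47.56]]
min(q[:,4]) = -237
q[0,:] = [-335, -145, -495, -824, -237]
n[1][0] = 509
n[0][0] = -753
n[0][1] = -939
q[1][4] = 729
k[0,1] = -35.08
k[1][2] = 5.61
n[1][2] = -891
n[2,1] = 895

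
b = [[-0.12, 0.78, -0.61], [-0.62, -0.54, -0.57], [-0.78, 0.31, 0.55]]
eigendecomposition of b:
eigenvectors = [[-0.04-0.60j, -0.04+0.60j, -0.53+0.00j],  [0.70+0.00j, (0.7-0j), (-0.1+0j)],  [(0.06-0.38j), 0.06+0.38j, (0.84+0j)]]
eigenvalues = [(-0.56+0.83j), (-0.56-0.83j), (1+0j)]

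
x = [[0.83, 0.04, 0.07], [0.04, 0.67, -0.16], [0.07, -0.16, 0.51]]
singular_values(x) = [0.85, 0.77, 0.4]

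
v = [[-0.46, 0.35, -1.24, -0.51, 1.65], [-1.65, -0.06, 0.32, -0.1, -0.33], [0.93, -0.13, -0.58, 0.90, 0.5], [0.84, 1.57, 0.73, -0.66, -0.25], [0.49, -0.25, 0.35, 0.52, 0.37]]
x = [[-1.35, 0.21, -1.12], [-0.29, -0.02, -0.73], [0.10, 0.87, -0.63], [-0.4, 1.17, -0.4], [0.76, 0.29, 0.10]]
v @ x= [[1.85, -1.30, 1.41],[2.07, -0.28, 1.7],[-1.26, 0.89, -0.89],[-1.44, -0.06, -2.31],[-0.48, 1.13, -0.76]]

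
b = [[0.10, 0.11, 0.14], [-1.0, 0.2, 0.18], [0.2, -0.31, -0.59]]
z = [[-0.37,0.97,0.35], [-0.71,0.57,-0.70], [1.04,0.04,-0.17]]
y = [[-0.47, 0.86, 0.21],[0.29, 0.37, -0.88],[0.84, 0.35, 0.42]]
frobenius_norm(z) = 1.91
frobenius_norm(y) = 1.73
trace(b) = -0.29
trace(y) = 0.32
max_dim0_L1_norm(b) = 1.3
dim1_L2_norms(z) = [1.1, 1.15, 1.05]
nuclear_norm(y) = 3.00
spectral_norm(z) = 1.51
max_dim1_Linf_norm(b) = 1.0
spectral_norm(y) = 1.01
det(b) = -0.03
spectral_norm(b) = 1.12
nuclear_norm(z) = 3.15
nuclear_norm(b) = 1.75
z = b + y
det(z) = -1.02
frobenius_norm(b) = 1.26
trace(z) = 0.03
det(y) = -1.00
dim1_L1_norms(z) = [1.69, 1.98, 1.25]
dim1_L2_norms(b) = [0.2, 1.04, 0.7]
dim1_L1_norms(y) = [1.54, 1.54, 1.61]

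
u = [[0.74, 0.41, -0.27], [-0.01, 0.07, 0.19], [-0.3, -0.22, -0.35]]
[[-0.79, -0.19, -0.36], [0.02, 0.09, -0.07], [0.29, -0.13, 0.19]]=u @ [[-0.99, -0.15, 0.08],[-0.10, 0.1, -1.01],[0.07, 0.45, 0.01]]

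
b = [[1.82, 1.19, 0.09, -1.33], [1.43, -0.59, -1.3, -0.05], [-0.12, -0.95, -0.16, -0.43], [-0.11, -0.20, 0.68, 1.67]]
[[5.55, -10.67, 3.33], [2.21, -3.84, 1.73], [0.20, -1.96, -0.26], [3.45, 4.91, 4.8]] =b @ [[4.38, -3.90, 3.76], [-1.68, 1.24, -1.48], [3.86, -2.04, 3.42], [0.58, 3.66, 1.55]]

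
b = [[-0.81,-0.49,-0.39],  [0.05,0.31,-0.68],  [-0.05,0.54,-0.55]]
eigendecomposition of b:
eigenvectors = [[(0.99+0j), (-0.33+0.44j), (-0.33-0.44j)],[(0.02+0j), (0.63+0j), (0.63-0j)],[(0.12+0j), 0.35-0.41j, (0.35+0.41j)]]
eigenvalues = [(-0.87+0j), (-0.09+0.48j), (-0.09-0.48j)]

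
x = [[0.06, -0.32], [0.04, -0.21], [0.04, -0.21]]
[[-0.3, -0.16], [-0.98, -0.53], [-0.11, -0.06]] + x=[[-0.24,  -0.48], [-0.94,  -0.74], [-0.07,  -0.27]]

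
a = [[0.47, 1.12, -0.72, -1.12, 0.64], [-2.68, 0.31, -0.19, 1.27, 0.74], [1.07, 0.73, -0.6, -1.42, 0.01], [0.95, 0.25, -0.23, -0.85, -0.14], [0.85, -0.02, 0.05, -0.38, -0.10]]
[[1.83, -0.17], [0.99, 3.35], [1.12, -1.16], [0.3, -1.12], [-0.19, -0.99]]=a @ [[-0.04, -1.12], [0.62, 0.19], [-1.41, 0.15], [0.10, 0.01], [0.40, 0.41]]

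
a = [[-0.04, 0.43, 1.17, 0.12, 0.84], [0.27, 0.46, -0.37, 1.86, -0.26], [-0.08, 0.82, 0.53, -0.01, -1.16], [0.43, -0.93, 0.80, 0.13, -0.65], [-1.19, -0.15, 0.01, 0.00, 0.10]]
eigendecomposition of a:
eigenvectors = [[(-0.4+0j), 0.66+0.00j, 0.66-0.00j, (0.12+0.28j), 0.12-0.28j],[-0.45+0.00j, -0.03+0.25j, -0.03-0.25j, (-0.69+0j), -0.69-0.00j],[(-0.64+0j), -0.17+0.26j, (-0.17-0.26j), (0.03+0.2j), 0.03-0.20j],[(-0.32+0j), (-0.28+0.01j), (-0.28-0.01j), (0.12-0.57j), (0.12+0.57j)],[(0.34+0j), 0.12+0.55j, (0.12-0.55j), (-0.22+0.04j), (-0.22-0.04j)]]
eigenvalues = [(1.68+0j), (-0.26+1.34j), (-0.26-1.34j), (0.01+1.54j), (0.01-1.54j)]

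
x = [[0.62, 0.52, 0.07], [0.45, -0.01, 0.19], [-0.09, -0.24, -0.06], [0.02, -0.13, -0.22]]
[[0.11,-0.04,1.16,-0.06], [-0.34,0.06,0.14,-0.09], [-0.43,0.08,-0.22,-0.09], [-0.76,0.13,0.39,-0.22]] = x @ [[-1.64, 0.27, 1.29, -0.5],[1.87, -0.35, 0.99, 0.38],[2.19, -0.36, -2.26, 0.72]]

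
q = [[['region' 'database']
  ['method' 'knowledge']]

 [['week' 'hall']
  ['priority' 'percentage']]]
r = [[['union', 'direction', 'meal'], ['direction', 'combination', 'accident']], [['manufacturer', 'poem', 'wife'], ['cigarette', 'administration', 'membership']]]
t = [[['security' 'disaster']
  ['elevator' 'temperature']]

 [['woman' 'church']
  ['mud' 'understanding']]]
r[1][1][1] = 'administration'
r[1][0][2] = 'wife'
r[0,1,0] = 'direction'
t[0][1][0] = 'elevator'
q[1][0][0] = 'week'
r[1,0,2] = 'wife'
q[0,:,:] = [['region', 'database'], ['method', 'knowledge']]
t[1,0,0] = 'woman'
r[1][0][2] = 'wife'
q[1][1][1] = 'percentage'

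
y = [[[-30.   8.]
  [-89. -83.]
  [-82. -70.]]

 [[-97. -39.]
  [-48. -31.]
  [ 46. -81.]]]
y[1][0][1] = -39.0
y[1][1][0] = -48.0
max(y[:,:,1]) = 8.0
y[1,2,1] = -81.0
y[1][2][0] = 46.0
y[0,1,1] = -83.0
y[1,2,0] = 46.0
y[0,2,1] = -70.0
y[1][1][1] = -31.0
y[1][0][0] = -97.0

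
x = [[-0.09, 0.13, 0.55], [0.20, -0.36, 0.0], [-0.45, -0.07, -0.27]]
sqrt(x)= [[(0.49+0.01j),(0.18-0.13j),(0.68-0.05j)], [0.25-0.06j,(0.04+0.65j),(-0.05+0.25j)], [(-0.55+0.01j),-0.07-0.08j,0.28-0.03j]]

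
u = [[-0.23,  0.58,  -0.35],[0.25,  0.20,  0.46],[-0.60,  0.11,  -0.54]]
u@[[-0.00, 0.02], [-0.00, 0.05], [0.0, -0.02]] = [[0.00, 0.03], [0.0, 0.01], [0.00, 0.00]]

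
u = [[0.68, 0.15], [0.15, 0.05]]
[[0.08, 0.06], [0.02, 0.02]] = u@[[0.12, 0.02], [0.02, 0.33]]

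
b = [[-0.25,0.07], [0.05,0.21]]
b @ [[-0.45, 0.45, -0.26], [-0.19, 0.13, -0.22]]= [[0.10, -0.10, 0.05], [-0.06, 0.05, -0.06]]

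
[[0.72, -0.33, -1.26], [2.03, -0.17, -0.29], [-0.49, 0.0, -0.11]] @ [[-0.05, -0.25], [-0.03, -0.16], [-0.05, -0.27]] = [[0.04, 0.21],[-0.08, -0.40],[0.03, 0.15]]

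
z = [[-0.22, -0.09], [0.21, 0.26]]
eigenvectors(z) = [[-0.9, 0.2], [0.43, -0.98]]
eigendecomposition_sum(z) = [[-0.2,-0.04],  [0.09,0.02]] + [[-0.02, -0.05], [0.12, 0.24]]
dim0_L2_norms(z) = [0.3, 0.28]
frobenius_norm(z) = 0.41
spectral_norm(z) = 0.40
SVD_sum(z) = [[-0.17, -0.15], [0.25, 0.22]] + [[-0.05, 0.06], [-0.04, 0.04]]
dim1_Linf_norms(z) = [0.22, 0.26]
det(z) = -0.04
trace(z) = 0.04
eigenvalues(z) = [-0.18, 0.22]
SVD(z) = [[-0.56, 0.83], [0.83, 0.56]] @ diag([0.39871379704127524, 0.09605887803284405]) @ [[0.75, 0.67],[-0.67, 0.75]]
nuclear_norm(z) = 0.49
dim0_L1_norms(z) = [0.43, 0.35]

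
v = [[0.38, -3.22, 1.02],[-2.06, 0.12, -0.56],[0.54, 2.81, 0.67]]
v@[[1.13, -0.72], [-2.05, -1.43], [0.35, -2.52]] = [[7.39, 1.76], [-2.77, 2.72], [-4.92, -6.1]]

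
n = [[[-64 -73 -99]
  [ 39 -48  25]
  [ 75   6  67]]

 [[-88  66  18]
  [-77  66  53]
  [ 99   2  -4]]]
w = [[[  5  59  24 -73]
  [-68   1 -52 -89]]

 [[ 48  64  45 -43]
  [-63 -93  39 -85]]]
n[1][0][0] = -88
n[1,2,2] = -4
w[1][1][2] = 39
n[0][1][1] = -48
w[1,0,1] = 64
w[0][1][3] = -89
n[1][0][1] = 66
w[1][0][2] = 45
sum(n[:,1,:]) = 58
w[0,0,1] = 59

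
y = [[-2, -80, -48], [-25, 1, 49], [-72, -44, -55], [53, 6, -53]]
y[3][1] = 6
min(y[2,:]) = -72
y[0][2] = -48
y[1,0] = -25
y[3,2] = -53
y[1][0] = -25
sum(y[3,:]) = 6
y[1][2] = 49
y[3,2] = -53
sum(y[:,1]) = -117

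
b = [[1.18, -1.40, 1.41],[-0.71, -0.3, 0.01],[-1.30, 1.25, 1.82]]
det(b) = -4.251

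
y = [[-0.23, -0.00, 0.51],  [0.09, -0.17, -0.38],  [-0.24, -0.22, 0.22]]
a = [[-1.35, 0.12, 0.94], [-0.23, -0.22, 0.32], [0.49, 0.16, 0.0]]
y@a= [[0.56, 0.05, -0.22], [-0.27, -0.01, 0.03], [0.48, 0.05, -0.3]]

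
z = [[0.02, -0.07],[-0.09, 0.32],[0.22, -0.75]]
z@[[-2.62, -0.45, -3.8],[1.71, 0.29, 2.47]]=[[-0.17, -0.03, -0.25],[0.78, 0.13, 1.13],[-1.86, -0.32, -2.69]]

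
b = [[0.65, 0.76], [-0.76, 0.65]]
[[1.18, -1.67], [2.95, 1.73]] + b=[[1.83, -0.91], [2.19, 2.38]]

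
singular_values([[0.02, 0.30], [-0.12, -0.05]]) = [0.31, 0.11]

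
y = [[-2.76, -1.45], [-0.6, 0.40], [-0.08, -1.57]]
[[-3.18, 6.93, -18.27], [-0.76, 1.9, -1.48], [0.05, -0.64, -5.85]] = y @ [[1.20, -2.8, 4.79], [-0.09, 0.55, 3.48]]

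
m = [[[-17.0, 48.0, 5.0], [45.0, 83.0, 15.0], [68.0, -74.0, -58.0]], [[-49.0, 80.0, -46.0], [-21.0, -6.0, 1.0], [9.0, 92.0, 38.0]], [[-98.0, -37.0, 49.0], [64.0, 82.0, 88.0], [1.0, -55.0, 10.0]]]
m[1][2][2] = 38.0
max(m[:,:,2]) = 88.0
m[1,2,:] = [9.0, 92.0, 38.0]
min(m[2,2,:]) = -55.0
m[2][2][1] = -55.0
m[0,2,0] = 68.0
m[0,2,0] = 68.0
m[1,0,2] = -46.0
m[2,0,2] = 49.0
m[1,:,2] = [-46.0, 1.0, 38.0]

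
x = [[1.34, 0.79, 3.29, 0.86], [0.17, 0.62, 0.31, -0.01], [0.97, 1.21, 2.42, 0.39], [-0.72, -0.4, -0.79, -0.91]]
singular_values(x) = [4.89, 0.81, 0.67, 0.0]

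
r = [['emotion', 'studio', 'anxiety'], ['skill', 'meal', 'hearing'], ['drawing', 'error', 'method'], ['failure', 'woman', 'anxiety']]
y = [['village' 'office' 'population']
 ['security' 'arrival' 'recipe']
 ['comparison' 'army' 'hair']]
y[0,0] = 'village'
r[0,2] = 'anxiety'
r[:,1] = ['studio', 'meal', 'error', 'woman']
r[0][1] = 'studio'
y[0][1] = 'office'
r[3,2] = 'anxiety'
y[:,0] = ['village', 'security', 'comparison']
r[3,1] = 'woman'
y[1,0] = 'security'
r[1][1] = 'meal'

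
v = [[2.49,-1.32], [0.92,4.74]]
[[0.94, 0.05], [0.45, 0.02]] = v @ [[0.39,  0.02], [0.02,  0.0]]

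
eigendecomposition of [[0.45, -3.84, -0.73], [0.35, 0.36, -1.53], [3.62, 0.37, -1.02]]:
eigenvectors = [[-0.07+0.55j,(-0.07-0.55j),(0.63+0j)],[(0.23+0.29j),(0.23-0.29j),(-0.42+0j)],[(0.75+0j),(0.75-0j),0.65+0.00j]]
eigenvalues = [(-1.22+2.8j), (-1.22-2.8j), (2.23+0j)]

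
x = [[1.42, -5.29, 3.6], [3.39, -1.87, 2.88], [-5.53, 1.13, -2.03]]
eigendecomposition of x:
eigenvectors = [[-0.67+0.00j, (-0.67-0j), (-0.3+0j)], [-0.31+0.33j, -0.31-0.33j, 0.51+0.00j], [0.11-0.58j, (0.11+0.58j), (0.81+0j)]]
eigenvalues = [(-1.6+5.71j), (-1.6-5.71j), (0.72+0j)]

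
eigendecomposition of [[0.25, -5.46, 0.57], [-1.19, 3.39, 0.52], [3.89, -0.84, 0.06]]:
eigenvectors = [[0.56, 0.64, 0.39], [0.19, -0.42, -0.01], [-0.81, 0.65, 0.92]]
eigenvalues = [-2.41, 4.4, 1.72]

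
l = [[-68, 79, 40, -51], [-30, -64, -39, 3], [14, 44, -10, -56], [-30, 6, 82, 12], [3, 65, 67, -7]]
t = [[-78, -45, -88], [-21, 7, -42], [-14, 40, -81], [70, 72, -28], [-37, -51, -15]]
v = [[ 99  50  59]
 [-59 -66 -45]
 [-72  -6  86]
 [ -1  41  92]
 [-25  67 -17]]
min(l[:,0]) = -68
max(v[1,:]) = -45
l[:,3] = [-51, 3, -56, 12, -7]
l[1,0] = -30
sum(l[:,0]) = -111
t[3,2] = -28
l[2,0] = 14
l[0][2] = 40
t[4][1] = -51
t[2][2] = -81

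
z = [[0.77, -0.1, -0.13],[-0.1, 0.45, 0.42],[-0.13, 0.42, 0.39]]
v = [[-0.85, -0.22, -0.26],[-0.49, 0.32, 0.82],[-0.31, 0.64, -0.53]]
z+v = [[-0.08,-0.32,-0.39], [-0.59,0.77,1.24], [-0.44,1.06,-0.14]]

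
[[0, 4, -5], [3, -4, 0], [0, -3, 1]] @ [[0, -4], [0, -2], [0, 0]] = [[0, -8], [0, -4], [0, 6]]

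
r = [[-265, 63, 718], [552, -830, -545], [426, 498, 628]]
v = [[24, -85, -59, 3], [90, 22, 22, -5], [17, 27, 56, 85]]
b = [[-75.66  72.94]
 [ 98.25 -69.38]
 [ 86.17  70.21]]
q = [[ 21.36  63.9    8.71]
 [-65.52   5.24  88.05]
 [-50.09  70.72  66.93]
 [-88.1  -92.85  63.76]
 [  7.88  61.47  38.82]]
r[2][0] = 426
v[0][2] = -59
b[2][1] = 70.21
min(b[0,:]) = -75.66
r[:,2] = [718, -545, 628]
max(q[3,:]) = 63.76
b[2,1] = 70.21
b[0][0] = -75.66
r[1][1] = -830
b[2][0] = 86.17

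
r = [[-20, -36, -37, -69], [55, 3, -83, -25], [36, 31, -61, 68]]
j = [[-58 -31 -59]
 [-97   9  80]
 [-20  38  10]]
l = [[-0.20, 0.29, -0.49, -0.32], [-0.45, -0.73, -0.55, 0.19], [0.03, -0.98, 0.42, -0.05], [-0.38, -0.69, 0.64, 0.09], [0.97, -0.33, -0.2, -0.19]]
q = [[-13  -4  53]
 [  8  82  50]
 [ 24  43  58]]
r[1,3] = -25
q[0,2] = 53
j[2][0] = -20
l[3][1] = -0.691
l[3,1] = -0.691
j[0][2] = -59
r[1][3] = -25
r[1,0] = 55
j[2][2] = 10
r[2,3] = 68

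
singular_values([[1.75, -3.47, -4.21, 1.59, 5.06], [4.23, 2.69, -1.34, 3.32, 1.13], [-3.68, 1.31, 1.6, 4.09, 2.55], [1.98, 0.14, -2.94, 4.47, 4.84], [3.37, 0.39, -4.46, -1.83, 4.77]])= [12.49, 7.59, 5.66, 3.01, 0.15]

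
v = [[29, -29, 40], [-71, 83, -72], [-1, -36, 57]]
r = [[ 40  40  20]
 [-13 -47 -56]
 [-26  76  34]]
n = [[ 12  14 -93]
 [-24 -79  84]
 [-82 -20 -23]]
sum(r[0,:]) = 100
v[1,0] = -71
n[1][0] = -24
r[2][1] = 76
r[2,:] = [-26, 76, 34]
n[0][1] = 14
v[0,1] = -29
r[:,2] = [20, -56, 34]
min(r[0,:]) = 20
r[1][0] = -13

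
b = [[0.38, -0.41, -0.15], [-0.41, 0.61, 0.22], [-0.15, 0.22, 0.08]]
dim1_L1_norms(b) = [0.94, 1.24, 0.45]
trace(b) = 1.07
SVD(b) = [[-0.58, -0.82, 0.02], [0.77, -0.55, -0.33], [0.28, -0.18, 0.94]] @ diag([0.9978866843989525, 0.07156721929831987, 0.0005460963027278247]) @ [[-0.58,0.77,0.28], [-0.82,-0.55,-0.18], [0.02,-0.33,0.94]]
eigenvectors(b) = [[0.58,-0.82,0.02], [-0.77,-0.55,-0.33], [-0.28,-0.18,0.94]]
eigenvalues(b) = [1.0, 0.07, 0.0]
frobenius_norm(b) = 1.00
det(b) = 0.00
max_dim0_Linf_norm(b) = 0.61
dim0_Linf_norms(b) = [0.41, 0.61, 0.22]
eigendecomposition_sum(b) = [[0.33, -0.44, -0.16], [-0.44, 0.59, 0.21], [-0.16, 0.21, 0.08]] + [[0.05, 0.03, 0.01], [0.03, 0.02, 0.01], [0.01, 0.01, 0.00]] + [[0.0, -0.00, 0.0], [-0.00, 0.0, -0.00], [0.0, -0.00, 0.0]]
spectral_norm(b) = 1.00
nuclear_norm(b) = 1.07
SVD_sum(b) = [[0.33, -0.44, -0.16], [-0.44, 0.59, 0.21], [-0.16, 0.21, 0.08]] + [[0.05, 0.03, 0.01], [0.03, 0.02, 0.01], [0.01, 0.01, 0.0]] + [[0.00, -0.00, 0.00],[-0.0, 0.00, -0.0],[0.0, -0.0, 0.0]]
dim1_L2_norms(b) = [0.58, 0.77, 0.28]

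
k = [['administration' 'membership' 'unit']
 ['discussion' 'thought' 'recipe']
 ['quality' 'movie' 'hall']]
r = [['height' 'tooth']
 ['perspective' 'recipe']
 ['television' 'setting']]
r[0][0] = 'height'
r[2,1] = 'setting'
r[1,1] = 'recipe'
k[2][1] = 'movie'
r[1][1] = 'recipe'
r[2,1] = 'setting'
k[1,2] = 'recipe'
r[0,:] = ['height', 'tooth']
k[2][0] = 'quality'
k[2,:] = ['quality', 'movie', 'hall']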